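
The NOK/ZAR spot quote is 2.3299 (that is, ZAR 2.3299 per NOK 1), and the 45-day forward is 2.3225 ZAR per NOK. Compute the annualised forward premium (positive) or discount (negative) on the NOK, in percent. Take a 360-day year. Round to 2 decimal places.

-2.54%

T = 45/360 years.
Period premium: (2.3225 − 2.3299)/2.3299 = -0.0031761.
×(1/T) gives -2.54% p.a.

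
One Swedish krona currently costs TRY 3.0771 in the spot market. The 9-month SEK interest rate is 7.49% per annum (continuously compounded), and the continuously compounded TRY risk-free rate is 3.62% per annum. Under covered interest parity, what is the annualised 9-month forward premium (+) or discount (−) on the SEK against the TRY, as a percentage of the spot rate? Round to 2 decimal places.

-3.81%

T = 9/12 years.
CIP forward (TRY per SEK) = 3.0771 × 1.0275219/1.0577828 = 2.9890708.
Annualised premium = (F − S)/S × (1/T) = (2.9890708 − 3.0771)/3.0771 ÷ (9/12) = -3.81%.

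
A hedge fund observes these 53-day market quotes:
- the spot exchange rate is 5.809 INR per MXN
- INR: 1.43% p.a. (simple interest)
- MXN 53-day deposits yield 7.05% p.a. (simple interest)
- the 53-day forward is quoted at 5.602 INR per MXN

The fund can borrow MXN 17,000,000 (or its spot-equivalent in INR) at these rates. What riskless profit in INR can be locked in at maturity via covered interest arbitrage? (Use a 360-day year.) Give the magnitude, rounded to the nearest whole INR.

INR 2,738,453

T = 53/360 years.
Keep in MXN, deliver into the forward: 17,000,000·1.0103791667·5.602 = INR 96,222,449.56.
Swap to INR now, deposit: 17,000,000·5.809·1.0021052778 = INR 98,960,902.50.
The quoted forward undervalues MXN, so borrow MXN, convert to INR at spot, deposit the INR at 1.43%, and buy MXN forward at 5.602 to cover the loan.
Profit = 98,960,902.50 − 96,222,449.56 = INR 2,738,453.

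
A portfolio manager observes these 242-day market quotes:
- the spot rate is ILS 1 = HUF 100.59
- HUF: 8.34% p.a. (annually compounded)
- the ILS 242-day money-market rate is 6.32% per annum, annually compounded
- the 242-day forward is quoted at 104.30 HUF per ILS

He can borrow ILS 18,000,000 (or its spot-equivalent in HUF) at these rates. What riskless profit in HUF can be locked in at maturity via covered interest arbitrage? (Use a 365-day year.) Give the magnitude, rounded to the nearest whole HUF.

HUF 45,870,906

T = 242/365 years.
Keep in ILS, deliver into the forward: 18,000,000·1.041468378684·104.30 = HUF 1,955,252,734.14.
Swap to HUF now, deposit: 18,000,000·100.59·1.054545861533 = HUF 1,909,381,827.81.
The quoted forward overvalues ILS, so borrow HUF, buy ILS at spot, deposit the ILS at 6.32%, and sell the proceeds forward at 104.30.
The gap between the two covered legs is HUF 45,870,906.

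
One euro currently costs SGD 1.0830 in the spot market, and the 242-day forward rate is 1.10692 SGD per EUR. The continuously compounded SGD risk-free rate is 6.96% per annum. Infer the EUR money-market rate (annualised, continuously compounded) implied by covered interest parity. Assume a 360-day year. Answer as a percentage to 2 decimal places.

3.71%

T = 242/360 years.
CIP gives F = S · g_SGD/g_EUR, so g_SGD/g_EUR = 1.10692/1.083 = 1.0220868.
The SGD side grows by e^(0.0696×242/360) = 1.0478984.
Hence g_EUR = 1.0252538.
Take logs: ln 1.0252538 / (242/360) = 0.037101, so 3.71%.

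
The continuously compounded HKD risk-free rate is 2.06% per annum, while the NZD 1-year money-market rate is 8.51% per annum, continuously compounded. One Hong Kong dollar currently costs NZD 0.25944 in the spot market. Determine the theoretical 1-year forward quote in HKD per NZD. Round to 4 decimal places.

T = 1 year.
Growth of 1 NZD over T: e^(0.0851×1) = 1.0888259.
HKD growth factor: e^(0.0206×1) = 1.0208136.
Forward (NZD per HKD) = 0.25944 × 1.0888259 / 1.0208136 = 0.2767253.
Invert for HKD per NZD: 1 / 0.2767253 = 3.6137.

3.6137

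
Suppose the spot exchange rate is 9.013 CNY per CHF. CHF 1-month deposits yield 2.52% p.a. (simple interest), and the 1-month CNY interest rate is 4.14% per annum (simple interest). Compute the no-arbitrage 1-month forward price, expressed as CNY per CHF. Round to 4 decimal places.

T = 1/12 years.
CNY accumulates by 1 + 0.0414×1/12 = 1.003450.
CHF growth factor: 1 + 0.0252×1/12 = 1.002100.
Forward (CNY per CHF) = 9.013 × 1.003450 / 1.002100 = 9.025142.

9.0251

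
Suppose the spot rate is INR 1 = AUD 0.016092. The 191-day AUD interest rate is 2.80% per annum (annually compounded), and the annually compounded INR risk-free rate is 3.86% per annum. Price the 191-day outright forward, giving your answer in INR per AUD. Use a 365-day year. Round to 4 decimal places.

62.4772

T = 191/365 years.
AUD accumulates by (1 + 0.0280)^(191/365) = 1.01455559.
INR accumulates by (1 + 0.0386)^(191/365) = 1.02001651.
Forward (AUD per INR) = 0.016092 × 1.01455559 / 1.02001651 = 0.016005847.
Quoted the other way: 1/0.016005847 = 62.4772 INR per AUD.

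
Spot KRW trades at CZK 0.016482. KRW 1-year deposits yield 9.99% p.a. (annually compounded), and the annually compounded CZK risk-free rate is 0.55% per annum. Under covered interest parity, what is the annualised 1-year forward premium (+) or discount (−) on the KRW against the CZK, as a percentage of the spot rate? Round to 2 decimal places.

T = 1 year.
No-arbitrage forward: 0.016482 × 1.005500 / 1.099900 = 0.015067416 CZK/KRW.
(F − S)/S ÷ T = (0.015067416 − 0.016482)/0.016482/1 = -0.085826 → -8.58%.

-8.58%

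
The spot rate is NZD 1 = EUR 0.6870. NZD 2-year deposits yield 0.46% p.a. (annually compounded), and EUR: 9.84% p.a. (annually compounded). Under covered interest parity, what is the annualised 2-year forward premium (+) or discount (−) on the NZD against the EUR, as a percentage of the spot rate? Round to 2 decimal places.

T = 2 years.
No-arbitrage forward: 0.687 × 1.2064826 / 1.0092212 = 0.8212804 EUR/NZD.
Annualised premium = (F − S)/S × (1/T) = (0.8212804 − 0.687)/0.687 ÷ 2 = 9.77%.

+9.77%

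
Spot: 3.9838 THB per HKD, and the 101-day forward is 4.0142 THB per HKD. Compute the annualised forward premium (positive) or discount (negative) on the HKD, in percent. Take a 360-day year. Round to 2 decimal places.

+2.72%

T = 101/360 years.
HKD trades forward at +0.76309% vs spot over the period.
Per annum: 0.0076309 / (101/360) = 0.027199 = 2.72%.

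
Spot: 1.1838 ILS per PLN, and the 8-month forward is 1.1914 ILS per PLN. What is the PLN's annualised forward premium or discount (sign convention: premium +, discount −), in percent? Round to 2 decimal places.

+0.96%

T = 8/12 years.
Period premium: (1.1914 − 1.1838)/1.1838 = 0.0064200.
×(1/T) gives 0.96% p.a.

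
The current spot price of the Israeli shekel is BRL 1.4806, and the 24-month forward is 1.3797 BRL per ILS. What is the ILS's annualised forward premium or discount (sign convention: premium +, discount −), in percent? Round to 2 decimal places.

-3.41%

T = 2 years.
(F − S)/S = (1.3797 − 1.4806)/1.4806 = -0.0681480.
Annualise by dividing by T: -0.0681480 / 2 = -0.034074 → -3.41%.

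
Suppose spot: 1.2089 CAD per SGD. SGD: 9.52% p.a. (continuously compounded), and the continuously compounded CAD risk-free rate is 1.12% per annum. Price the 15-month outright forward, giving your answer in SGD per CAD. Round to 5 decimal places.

0.91878

T = 15/12 years.
CAD accumulates by e^(0.0112×15/12) = 1.0140985.
SGD growth factor: e^(0.0952×15/12) = 1.1263699.
CIP: F = S · (grow CAD)/(grow SGD) = 1.2089 × 1.0140985/1.1263699 = 1.088402 CAD per SGD.
Invert for SGD per CAD: 1 / 1.088402 = 0.91878.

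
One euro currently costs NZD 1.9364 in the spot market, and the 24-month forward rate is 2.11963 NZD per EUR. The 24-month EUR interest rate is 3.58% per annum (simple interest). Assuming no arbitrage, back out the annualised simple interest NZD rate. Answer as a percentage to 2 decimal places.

8.65%

T = 2 years.
By CIP, F/S equals the NZD-to-EUR growth ratio: 2.11963/1.9364 = 1.0946240.
The EUR side grows by 1 + 0.0358×2 = 1.071600.
Hence g_NZD = 1.1729991.
r = (1.1729991 − 1)/2 = 0.086500 → 8.65%.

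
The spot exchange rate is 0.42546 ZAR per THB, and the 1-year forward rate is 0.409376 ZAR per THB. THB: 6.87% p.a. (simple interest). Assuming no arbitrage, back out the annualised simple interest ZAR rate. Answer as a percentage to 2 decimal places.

2.83%

T = 1 year.
CIP gives F = S · g_ZAR/g_THB, so g_ZAR/g_THB = 0.409376/0.42546 = 0.9621962.
The THB side grows by 1 + 0.0687×1 = 1.068700.
So the ZAR growth factor = 1.0282991.
(1.0282991 − 1)/T = 0.028299, i.e. 2.83%.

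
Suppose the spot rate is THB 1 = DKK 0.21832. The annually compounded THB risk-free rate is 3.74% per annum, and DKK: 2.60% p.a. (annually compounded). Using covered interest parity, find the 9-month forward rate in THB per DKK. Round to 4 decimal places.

T = 9/12 years.
DKK growth factor: (1 + 0.0260)^(9/12) = 1.0194373.
Growth of 1 THB over T: (1 + 0.0374)^(9/12) = 1.0279209.
Forward (DKK per THB) = 0.21832 × 1.0194373 / 1.0279209 = 0.2165182.
Invert for THB per DKK: 1 / 0.2165182 = 4.6185.

4.6185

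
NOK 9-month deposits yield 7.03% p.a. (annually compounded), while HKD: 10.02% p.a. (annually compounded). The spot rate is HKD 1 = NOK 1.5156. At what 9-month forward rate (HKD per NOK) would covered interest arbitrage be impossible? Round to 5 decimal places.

0.67358

T = 9/12 years.
NOK growth factor: (1 + 0.0703)^(9/12) = 1.0522747.
Growth of 1 HKD over T: (1 + 0.1002)^(9/12) = 1.074246.
CIP: F = S · (grow NOK)/(grow HKD) = 1.5156 × 1.0522747/1.074246 = 1.484602 NOK per HKD.
Quoted the other way: 1/1.484602 = 0.67358 HKD per NOK.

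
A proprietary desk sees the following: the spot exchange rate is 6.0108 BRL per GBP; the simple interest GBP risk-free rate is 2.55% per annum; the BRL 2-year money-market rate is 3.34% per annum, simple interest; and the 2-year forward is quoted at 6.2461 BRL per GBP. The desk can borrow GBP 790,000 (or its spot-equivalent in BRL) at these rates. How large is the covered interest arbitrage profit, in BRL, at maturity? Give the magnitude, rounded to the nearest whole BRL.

BRL 120,340

T = 2 years.
Route A — deposit GBP, sell forward: 790,000 × 1.051000 × 6.2461 = BRL 5,186,074.37.
Route B — convert at spot, deposit BRL: 790,000 × 6.0108 × 1.066800 = BRL 5,065,733.94.
The quoted forward overvalues GBP, so borrow BRL, buy GBP at spot, deposit the GBP at 2.55%, and sell the proceeds forward at 6.2461.
Arbitrage profit = |5,186,074.37 − 5,065,733.94| = BRL 120,340.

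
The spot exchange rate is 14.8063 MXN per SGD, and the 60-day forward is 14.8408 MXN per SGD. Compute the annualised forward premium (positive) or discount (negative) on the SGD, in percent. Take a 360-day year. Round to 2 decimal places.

+1.40%

T = 60/360 years.
(F − S)/S = (14.8408 − 14.8063)/14.8063 = 0.0023301.
×(1/T) gives 1.40% p.a.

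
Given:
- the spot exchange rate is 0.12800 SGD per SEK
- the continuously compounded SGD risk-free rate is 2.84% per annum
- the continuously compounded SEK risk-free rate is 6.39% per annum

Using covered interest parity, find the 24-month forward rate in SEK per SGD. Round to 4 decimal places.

8.3874

T = 2 years.
SGD accumulates by e^(0.0284×2) = 1.0584441.
SEK growth factor: e^(0.0639×2) = 1.1363257.
So F = 0.128 × 1.0584441 / 1.1363257 = 0.1192271 (SGD/SEK).
Quoted the other way: 1/0.1192271 = 8.3874 SEK per SGD.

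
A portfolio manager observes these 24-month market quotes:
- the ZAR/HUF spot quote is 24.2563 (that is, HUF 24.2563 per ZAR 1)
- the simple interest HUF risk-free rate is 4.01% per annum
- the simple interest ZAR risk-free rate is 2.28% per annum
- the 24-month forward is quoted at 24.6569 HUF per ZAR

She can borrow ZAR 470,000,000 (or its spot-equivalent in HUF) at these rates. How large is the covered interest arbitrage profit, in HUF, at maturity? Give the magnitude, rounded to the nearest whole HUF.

HUF 197,588,291

T = 2 years.
Invest the ZAR and cover forward: 470,000,000 × 1.045600 × 24.6569 = HUF 12,117,189,680.80.
Convert at spot and invest in HUF: 470,000,000 × 24.2563 × 1.080200 = HUF 12,314,777,972.20.
The quoted forward undervalues ZAR, so borrow ZAR, convert to HUF at spot, deposit the HUF at 4.01%, and buy ZAR forward at 24.6569 to cover the loan.
Arbitrage profit = |12,117,189,680.80 − 12,314,777,972.20| = HUF 197,588,291.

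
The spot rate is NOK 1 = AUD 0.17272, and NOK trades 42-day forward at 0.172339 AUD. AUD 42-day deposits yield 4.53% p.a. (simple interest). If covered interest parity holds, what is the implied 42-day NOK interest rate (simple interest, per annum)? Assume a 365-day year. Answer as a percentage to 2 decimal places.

T = 42/365 years.
CIP gives F = S · g_AUD/g_NOK, so g_AUD/g_NOK = 0.172339/0.17272 = 0.9977941.
The AUD side grows by 1 + 0.0453×42/365 = 1.0052126.
That pins the NOK growth at 1.0074349.
r = (1.0074349 − 1)/(42/365) = 0.064613 → 6.46%.

6.46%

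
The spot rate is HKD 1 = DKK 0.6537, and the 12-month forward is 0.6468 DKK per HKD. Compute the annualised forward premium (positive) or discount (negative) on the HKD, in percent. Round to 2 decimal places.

T = 1 year.
Period premium: (0.6468 − 0.6537)/0.6537 = -0.0105553.
Per annum: -0.0105553 / 1 = -0.010555 = -1.06%.

-1.06%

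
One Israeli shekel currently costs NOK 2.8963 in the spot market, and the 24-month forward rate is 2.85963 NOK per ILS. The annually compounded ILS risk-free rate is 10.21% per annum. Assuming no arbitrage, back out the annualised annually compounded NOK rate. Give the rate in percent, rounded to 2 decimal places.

T = 2 years.
F/S = 2.85963/2.8963 = 0.9873390 = (growth of NOK) / (growth of ILS).
ILS growth factor: (1 + 0.1021)^2 = 1.2146244.
So the NOK growth factor = 1.199246.
r = 1.199246^(1/2) − 1 = 0.095101 → 9.51%.

9.51%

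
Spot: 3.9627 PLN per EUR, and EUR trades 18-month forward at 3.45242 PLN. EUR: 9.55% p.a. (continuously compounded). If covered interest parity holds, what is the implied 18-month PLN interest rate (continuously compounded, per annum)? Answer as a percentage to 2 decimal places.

T = 18/12 years.
CIP gives F = S · g_PLN/g_EUR, so g_PLN/g_EUR = 3.45242/3.9627 = 0.8712292.
The EUR side grows by e^(0.0955×18/12) = 1.1540183.
So the PLN growth factor = 1.0054144.
Take logs: ln 1.0054144 / (18/12) = 0.003600, so 0.36%.

0.36%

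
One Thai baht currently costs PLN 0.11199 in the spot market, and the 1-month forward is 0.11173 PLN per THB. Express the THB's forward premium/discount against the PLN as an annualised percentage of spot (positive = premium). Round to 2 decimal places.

T = 1/12 years.
Period premium: (0.11173 − 0.11199)/0.11199 = -0.0023216.
×(1/T) gives -2.79% p.a.

-2.79%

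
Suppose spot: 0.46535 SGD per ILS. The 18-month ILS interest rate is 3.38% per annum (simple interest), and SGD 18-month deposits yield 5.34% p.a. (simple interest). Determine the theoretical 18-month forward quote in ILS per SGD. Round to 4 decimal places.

2.0904

T = 18/12 years.
Growth of 1 SGD over T: 1 + 0.0534×18/12 = 1.080100.
ILS growth factor: 1 + 0.0338×18/12 = 1.050700.
So F = 0.46535 × 1.080100 / 1.050700 = 0.4783711 (SGD/ILS).
Quoted the other way: 1/0.4783711 = 2.0904 ILS per SGD.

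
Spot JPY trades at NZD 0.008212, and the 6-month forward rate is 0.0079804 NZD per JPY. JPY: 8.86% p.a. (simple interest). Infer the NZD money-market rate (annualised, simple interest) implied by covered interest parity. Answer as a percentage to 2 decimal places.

T = 6/12 years.
F/S = 0.0079804/0.008212 = 0.9717974 = (growth of NZD) / (growth of JPY).
JPY growth factor: 1 + 0.0886×6/12 = 1.044300.
Hence g_NZD = 1.014848.
(1.014848 − 1)/T = 0.029696, i.e. 2.97%.

2.97%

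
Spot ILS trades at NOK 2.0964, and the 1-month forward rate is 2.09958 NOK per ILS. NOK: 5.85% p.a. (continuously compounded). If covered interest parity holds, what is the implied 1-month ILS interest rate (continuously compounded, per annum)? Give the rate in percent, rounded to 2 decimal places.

4.03%

T = 1/12 years.
F/S = 2.09958/2.0964 = 1.0015169 = (growth of NOK) / (growth of ILS).
NOK growth factor: e^(0.0585×1/12) = 1.0048869.
That pins the ILS growth at 1.0033649.
r = ln(1.0033649)/(1/12) = 0.040311 → 4.03%.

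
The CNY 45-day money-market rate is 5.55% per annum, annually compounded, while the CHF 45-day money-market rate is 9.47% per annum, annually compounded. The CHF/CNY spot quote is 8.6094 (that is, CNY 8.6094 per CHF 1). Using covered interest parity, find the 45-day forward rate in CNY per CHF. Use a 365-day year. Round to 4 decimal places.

8.5708

T = 45/365 years.
CNY accumulates by (1 + 0.0555)^(45/365) = 1.0066816.
Growth of 1 CHF over T: (1 + 0.0947)^(45/365) = 1.0112176.
So F = 8.6094 × 1.0066816 / 1.0112176 = 8.570781 (CNY/CHF).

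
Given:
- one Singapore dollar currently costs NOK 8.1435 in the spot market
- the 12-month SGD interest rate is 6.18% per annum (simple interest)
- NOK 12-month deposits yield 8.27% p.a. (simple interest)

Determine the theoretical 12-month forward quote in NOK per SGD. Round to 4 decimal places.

8.3038

T = 1 year.
NOK accumulates by 1 + 0.0827×1 = 1.082700.
SGD accumulates by 1 + 0.0618×1 = 1.061800.
CIP: F = S · (grow NOK)/(grow SGD) = 8.1435 × 1.082700/1.061800 = 8.303793 NOK per SGD.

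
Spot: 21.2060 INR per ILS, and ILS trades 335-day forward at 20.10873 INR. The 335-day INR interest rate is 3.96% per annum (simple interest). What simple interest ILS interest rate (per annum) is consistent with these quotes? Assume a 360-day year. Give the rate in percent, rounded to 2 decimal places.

10.04%

T = 335/360 years.
By CIP, F/S equals the INR-to-ILS growth ratio: 20.10873/21.206 = 0.9482566.
INR growth factor: 1 + 0.0396×335/360 = 1.036850.
So the ILS growth factor = 1.0934277.
r = (1.0934277 − 1)/(335/360) = 0.100400 → 10.04%.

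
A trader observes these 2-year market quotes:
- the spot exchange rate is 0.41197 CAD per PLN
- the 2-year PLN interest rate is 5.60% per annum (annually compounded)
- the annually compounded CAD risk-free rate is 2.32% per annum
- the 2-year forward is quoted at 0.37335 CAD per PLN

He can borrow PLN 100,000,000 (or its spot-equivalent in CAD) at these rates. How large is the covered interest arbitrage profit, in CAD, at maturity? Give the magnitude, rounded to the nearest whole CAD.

CAD 1,497,112

T = 2 years.
Route A — deposit PLN, sell forward: 100,000,000 × 1.115136 × 0.37335 = CAD 41,633,602.56.
Route B — convert at spot, deposit CAD: 100,000,000 × 0.41197 × 1.04693824 = CAD 43,130,714.67.
The quoted forward undervalues PLN, so borrow PLN, convert to CAD at spot, deposit the CAD at 2.32%, and buy PLN forward at 0.37335 to cover the loan.
The gap between the two covered legs is CAD 1,497,112.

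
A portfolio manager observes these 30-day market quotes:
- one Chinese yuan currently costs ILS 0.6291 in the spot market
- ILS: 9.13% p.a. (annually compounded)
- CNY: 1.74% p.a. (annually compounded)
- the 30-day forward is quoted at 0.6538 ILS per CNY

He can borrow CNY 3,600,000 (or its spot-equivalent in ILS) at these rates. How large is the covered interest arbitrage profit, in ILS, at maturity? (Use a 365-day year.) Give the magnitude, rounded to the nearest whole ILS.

ILS 75,938

T = 30/365 years.
Invest the CNY and cover forward: 3,600,000 × 1.001418843 × 0.6538 = ILS 2,357,019.50.
Convert at spot and invest in ILS: 3,600,000 × 0.6291 × 1.007206912 = ILS 2,281,081.93.
The quoted forward overvalues CNY, so borrow ILS, buy CNY at spot, deposit the CNY at 1.74%, and sell the proceeds forward at 0.6538.
The gap between the two covered legs is ILS 75,938.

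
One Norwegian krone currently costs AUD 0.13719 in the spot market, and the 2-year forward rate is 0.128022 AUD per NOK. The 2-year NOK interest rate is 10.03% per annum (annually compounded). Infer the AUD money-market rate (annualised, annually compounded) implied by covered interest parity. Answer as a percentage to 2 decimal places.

T = 2 years.
F/S = 0.128022/0.13719 = 0.9331730 = (growth of AUD) / (growth of NOK).
NOK growth factor: (1 + 0.1003)^2 = 1.2106601.
Hence g_AUD = 1.1297553.
r = 1.1297553^(1/2) − 1 = 0.062899 → 6.29%.

6.29%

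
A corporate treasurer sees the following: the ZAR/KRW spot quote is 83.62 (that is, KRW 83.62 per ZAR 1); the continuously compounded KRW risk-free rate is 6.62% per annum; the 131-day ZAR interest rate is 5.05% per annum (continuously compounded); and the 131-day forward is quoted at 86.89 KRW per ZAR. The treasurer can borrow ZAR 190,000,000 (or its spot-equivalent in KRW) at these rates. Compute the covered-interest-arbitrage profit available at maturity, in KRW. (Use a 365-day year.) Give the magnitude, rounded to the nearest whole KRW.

KRW 541,244,313

T = 131/365 years.
Route A — deposit ZAR, sell forward: 190,000,000 × 1.018289905987 × 86.89 = KRW 16,811,049,886.93.
Route B — convert at spot, deposit KRW: 190,000,000 × 83.62 × 1.024043956591 = KRW 16,269,805,573.53.
The quoted forward overvalues ZAR, so borrow KRW, buy ZAR at spot, deposit the ZAR at 5.05%, and sell the proceeds forward at 86.89.
Profit = 16,811,049,886.93 − 16,269,805,573.53 = KRW 541,244,313.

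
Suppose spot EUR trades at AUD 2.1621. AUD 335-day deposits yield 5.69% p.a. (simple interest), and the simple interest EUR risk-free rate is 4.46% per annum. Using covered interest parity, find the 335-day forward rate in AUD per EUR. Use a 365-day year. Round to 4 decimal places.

2.1855

T = 335/365 years.
AUD accumulates by 1 + 0.0569×335/365 = 1.0522233.
EUR growth factor: 1 + 0.0446×335/365 = 1.0409342.
CIP: F = S · (grow AUD)/(grow EUR) = 2.1621 × 1.0522233/1.0409342 = 2.185548 AUD per EUR.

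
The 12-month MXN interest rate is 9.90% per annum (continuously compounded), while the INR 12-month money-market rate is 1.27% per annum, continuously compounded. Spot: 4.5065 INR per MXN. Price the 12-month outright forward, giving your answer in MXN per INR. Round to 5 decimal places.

T = 1 year.
INR growth factor: e^(0.0127×1) = 1.012781.
MXN growth factor: e^(0.0990×1) = 1.1040663.
Forward (INR per MXN) = 4.5065 × 1.012781 / 1.1040663 = 4.133898.
Invert for MXN per INR: 1 / 4.133898 = 0.24190.

0.24190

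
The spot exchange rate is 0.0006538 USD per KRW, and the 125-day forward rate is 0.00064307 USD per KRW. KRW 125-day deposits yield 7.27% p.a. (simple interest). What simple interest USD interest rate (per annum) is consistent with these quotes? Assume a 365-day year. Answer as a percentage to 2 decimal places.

2.36%

T = 125/365 years.
CIP gives F = S · g_USD/g_KRW, so g_USD/g_KRW = 0.00064307/0.0006538 = 0.9835883.
KRW growth factor: 1 + 0.0727×125/365 = 1.0248973.
That pins the USD growth at 1.008077.
r = (1.008077 − 1)/(125/365) = 0.023585 → 2.36%.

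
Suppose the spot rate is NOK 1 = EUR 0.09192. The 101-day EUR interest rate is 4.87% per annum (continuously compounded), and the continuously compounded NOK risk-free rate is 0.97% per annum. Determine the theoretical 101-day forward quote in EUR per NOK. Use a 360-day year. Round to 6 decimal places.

T = 101/360 years.
EUR accumulates by e^(0.0487×101/360) = 1.0137568.
NOK accumulates by e^(0.0097×101/360) = 1.0027251.
CIP: F = S · (grow EUR)/(grow NOK) = 0.09192 × 1.0137568/1.0027251 = 0.09293128 EUR per NOK.

0.092931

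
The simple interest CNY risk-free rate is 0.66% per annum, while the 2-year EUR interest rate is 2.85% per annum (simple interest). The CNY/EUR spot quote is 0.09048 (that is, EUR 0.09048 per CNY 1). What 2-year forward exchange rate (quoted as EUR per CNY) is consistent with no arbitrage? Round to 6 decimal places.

T = 2 years.
Growth of 1 EUR over T: 1 + 0.0285×2 = 1.057000.
Growth of 1 CNY over T: 1 + 0.0066×2 = 1.013200.
So F = 0.09048 × 1.057000 / 1.013200 = 0.09439139 (EUR/CNY).

0.094391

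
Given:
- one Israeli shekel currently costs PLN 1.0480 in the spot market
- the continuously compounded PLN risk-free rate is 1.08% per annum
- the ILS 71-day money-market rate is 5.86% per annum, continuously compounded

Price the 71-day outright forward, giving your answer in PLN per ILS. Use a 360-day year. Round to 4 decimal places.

T = 71/360 years.
PLN growth factor: e^(0.0108×71/360) = 1.0021323.
Growth of 1 ILS over T: e^(0.0586×71/360) = 1.0116243.
CIP: F = S · (grow PLN)/(grow ILS) = 1.048 × 1.0021323/1.0116243 = 1.038167 PLN per ILS.

1.0382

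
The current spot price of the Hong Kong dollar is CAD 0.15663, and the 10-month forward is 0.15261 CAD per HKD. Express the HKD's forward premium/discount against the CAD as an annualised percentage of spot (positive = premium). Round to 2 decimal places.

-3.08%

T = 10/12 years.
HKD trades forward at -2.56656% vs spot over the period.
Annualise by dividing by T: -0.0256656 / (10/12) = -0.030799 → -3.08%.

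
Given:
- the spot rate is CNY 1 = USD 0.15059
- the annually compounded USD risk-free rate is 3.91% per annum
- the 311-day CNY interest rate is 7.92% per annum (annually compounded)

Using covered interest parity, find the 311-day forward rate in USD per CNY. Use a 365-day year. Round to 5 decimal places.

T = 311/365 years.
USD growth factor: (1 + 0.0391)^(311/365) = 1.0332204.
Growth of 1 CNY over T: (1 + 0.0792)^(311/365) = 1.0670989.
Forward (USD per CNY) = 0.15059 × 1.0332204 / 1.0670989 = 0.1458090.

0.14581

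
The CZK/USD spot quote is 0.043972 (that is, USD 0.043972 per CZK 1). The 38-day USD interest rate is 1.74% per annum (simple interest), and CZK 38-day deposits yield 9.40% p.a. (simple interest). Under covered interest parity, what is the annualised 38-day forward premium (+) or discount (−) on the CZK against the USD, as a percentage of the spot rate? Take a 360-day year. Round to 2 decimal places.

T = 38/360 years.
No-arbitrage forward: 0.043972 × 1.0018367 / 1.0099222 = 0.043619957 USD/CZK.
(F − S)/S ÷ T = (0.043619957 − 0.043972)/0.043972/(38/360) = -0.075847 → -7.58%.

-7.58%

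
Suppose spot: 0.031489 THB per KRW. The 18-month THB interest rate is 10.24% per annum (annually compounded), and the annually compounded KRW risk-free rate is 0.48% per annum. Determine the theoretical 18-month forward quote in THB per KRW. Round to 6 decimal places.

T = 18/12 years.
THB growth factor: (1 + 0.1024)^(18/12) = 1.1574675.
Growth of 1 KRW over T: (1 + 0.0048)^(18/12) = 1.0072086.
So F = 0.031489 × 1.1574675 / 1.0072086 = 0.03618664 (THB/KRW).

0.036187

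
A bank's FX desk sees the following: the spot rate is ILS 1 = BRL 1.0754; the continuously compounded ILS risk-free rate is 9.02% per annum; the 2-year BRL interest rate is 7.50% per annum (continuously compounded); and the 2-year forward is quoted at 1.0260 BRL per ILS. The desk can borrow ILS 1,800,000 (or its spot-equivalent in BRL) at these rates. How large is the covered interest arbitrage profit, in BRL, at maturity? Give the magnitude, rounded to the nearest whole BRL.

BRL 37,080

T = 2 years.
Keep in ILS, deliver into the forward: 1,800,000·1.197696346·1.0260 = BRL 2,211,905.61.
Swap to BRL now, deposit: 1,800,000·1.0754·1.161834243 = BRL 2,248,985.78.
The quoted forward undervalues ILS, so borrow ILS, convert to BRL at spot, deposit the BRL at 7.50%, and buy ILS forward at 1.0260 to cover the loan.
Arbitrage profit = |2,211,905.61 − 2,248,985.78| = BRL 37,080.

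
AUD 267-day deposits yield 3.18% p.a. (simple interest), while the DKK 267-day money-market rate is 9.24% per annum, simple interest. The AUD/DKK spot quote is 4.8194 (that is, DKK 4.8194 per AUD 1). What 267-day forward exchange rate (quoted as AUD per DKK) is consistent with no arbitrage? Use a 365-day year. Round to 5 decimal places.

0.19888

T = 267/365 years.
DKK growth factor: 1 + 0.0924×267/365 = 1.0675912.
AUD growth factor: 1 + 0.0318×267/365 = 1.0232619.
Forward (DKK per AUD) = 4.8194 × 1.0675912 / 1.0232619 = 5.028184.
Invert for AUD per DKK: 1 / 5.028184 = 0.19888.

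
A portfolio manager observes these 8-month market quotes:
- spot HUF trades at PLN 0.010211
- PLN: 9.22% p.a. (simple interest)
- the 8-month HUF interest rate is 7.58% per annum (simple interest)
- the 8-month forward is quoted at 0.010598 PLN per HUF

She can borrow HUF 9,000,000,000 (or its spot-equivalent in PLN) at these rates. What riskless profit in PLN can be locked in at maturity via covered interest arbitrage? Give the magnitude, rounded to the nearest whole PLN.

PLN 2,654,245

T = 8/12 years.
Invest the HUF and cover forward: 9,000,000,000 × 1.0505333333 × 0.010598 = PLN 100,201,970.40.
Convert at spot and invest in PLN: 9,000,000,000 × 0.010211 × 1.0614666667 = PLN 97,547,725.20.
The quoted forward overvalues HUF, so borrow PLN, buy HUF at spot, deposit the HUF at 7.58%, and sell the proceeds forward at 0.010598.
Profit = 100,201,970.40 − 97,547,725.20 = PLN 2,654,245.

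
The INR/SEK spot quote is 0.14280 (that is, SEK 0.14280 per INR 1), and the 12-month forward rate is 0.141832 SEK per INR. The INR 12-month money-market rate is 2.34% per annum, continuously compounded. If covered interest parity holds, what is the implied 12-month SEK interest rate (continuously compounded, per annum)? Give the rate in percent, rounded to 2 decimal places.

1.66%

T = 1 year.
F/S = 0.141832/0.1428 = 0.9932213 = (growth of SEK) / (growth of INR).
INR growth factor: e^(0.0234×1) = 1.0236759.
So the SEK growth factor = 1.0167367.
r = ln(1.0167367)/1 = 0.016598 → 1.66%.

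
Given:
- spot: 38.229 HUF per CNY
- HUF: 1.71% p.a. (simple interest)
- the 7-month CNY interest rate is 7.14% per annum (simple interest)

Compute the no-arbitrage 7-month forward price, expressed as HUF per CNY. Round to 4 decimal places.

T = 7/12 years.
Growth of 1 HUF over T: 1 + 0.0171×7/12 = 1.009975.
CNY accumulates by 1 + 0.0714×7/12 = 1.041650.
So F = 38.229 × 1.009975 / 1.041650 = 37.066514 (HUF/CNY).

37.0665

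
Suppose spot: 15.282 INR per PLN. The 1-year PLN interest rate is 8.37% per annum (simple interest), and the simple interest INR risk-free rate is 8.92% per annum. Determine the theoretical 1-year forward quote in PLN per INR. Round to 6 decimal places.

T = 1 year.
INR accumulates by 1 + 0.0892×1 = 1.089200.
PLN accumulates by 1 + 0.0837×1 = 1.083700.
So F = 15.282 × 1.089200 / 1.083700 = 15.35956 (INR/PLN).
Quoted the other way: 1/15.35956 = 0.065106 PLN per INR.

0.065106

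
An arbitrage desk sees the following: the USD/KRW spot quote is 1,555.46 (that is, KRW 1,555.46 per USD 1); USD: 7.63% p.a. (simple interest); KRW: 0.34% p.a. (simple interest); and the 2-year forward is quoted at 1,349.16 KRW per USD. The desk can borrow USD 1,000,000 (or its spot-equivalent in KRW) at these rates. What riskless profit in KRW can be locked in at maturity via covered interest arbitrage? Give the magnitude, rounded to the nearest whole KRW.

KRW 10,995,312

T = 2 years.
Invest the USD and cover forward: 1,000,000 × 1.152600 × 1349.16 = KRW 1,555,041,816.00.
Convert at spot and invest in KRW: 1,000,000 × 1555.46 × 1.006800 = KRW 1,566,037,128.00.
The quoted forward undervalues USD, so borrow USD, convert to KRW at spot, deposit the KRW at 0.34%, and buy USD forward at 1,349.16 to cover the loan.
The gap between the two covered legs is KRW 10,995,312.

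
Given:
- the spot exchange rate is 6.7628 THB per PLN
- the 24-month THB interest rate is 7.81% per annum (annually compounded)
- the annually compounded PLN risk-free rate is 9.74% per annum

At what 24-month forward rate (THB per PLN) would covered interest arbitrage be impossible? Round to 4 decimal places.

T = 2 years.
Growth of 1 THB over T: (1 + 0.0781)^2 = 1.1622996.
PLN accumulates by (1 + 0.0974)^2 = 1.2042868.
CIP: F = S · (grow THB)/(grow PLN) = 6.7628 × 1.1622996/1.2042868 = 6.527016 THB per PLN.

6.5270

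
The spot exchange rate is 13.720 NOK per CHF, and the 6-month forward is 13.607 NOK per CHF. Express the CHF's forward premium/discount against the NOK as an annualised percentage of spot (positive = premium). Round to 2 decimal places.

T = 6/12 years.
Period premium: (13.607 − 13.72)/13.72 = -0.0082362.
Per annum: -0.0082362 / (6/12) = -0.016472 = -1.65%.

-1.65%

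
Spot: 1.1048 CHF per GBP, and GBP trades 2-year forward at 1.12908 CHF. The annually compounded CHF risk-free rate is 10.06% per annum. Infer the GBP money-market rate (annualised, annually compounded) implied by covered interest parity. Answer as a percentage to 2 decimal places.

T = 2 years.
By CIP, F/S equals the CHF-to-GBP growth ratio: 1.12908/1.1048 = 1.0219768.
The CHF side grows by (1 + 0.1006)^2 = 1.2113204.
So the GBP growth factor = 1.1852719.
Annualise: 1.1852719^(1/2) − 1 = 0.088702 = 8.87%.

8.87%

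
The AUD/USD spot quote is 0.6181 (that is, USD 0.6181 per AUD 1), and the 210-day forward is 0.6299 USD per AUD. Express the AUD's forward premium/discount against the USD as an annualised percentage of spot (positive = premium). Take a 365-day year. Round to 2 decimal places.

T = 210/365 years.
Period premium: (0.6299 − 0.6181)/0.6181 = 0.0190908.
Per annum: 0.0190908 / (210/365) = 0.033182 = 3.32%.

+3.32%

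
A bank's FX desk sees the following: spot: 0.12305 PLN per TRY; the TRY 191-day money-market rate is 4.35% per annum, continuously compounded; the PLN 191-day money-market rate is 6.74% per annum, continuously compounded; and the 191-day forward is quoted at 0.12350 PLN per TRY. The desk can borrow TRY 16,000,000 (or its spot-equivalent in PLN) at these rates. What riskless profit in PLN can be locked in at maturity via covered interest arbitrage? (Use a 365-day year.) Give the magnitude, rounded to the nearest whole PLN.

T = 191/365 years.
Keep in TRY, deliver into the forward: 16,000,000·1.023024068·0.12350 = PLN 2,021,495.56.
Swap to PLN now, deposit: 16,000,000·0.12305·1.035898938 = PLN 2,039,477.83.
The quoted forward undervalues TRY, so borrow TRY, convert to PLN at spot, deposit the PLN at 6.74%, and buy TRY forward at 0.12350 to cover the loan.
The gap between the two covered legs is PLN 17,982.

PLN 17,982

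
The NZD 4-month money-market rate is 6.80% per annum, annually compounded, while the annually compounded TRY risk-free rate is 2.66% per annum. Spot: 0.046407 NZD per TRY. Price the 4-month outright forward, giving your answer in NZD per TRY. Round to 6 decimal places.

T = 4/12 years.
NZD growth factor: (1 + 0.0680)^(4/12) = 1.0221715.
TRY accumulates by (1 + 0.0266)^(4/12) = 1.0087892.
Forward (NZD per TRY) = 0.046407 × 1.0221715 / 1.0087892 = 0.04702262.

0.047023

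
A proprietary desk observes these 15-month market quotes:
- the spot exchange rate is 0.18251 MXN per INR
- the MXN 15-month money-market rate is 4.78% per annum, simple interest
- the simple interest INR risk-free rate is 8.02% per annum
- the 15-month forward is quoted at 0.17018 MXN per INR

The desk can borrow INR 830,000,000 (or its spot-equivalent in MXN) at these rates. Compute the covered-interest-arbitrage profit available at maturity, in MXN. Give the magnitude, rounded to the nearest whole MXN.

MXN 5,124,775

T = 15/12 years.
Route A — deposit INR, sell forward: 830,000,000 × 1.100250 × 0.17018 = MXN 155,409,652.35.
Route B — convert at spot, deposit MXN: 830,000,000 × 0.18251 × 1.059750 = MXN 160,534,427.18.
The quoted forward undervalues INR, so borrow INR, convert to MXN at spot, deposit the MXN at 4.78%, and buy INR forward at 0.17018 to cover the loan.
The gap between the two covered legs is MXN 5,124,775.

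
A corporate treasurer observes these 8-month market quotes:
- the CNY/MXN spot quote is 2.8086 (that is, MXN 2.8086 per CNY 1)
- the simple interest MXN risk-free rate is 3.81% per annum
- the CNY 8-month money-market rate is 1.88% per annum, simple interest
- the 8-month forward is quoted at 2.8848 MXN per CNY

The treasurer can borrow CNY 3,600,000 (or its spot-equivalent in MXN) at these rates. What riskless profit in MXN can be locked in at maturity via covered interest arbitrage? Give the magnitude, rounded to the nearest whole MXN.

MXN 147,664

T = 8/12 years.
Route A — deposit CNY, sell forward: 3,600,000 × 1.0125333333 × 2.8848 = MXN 10,515,442.18.
Route B — convert at spot, deposit MXN: 3,600,000 × 2.8086 × 1.025400 = MXN 10,367,778.38.
The quoted forward overvalues CNY, so borrow MXN, buy CNY at spot, deposit the CNY at 1.88%, and sell the proceeds forward at 2.8848.
Profit = 10,515,442.18 − 10,367,778.38 = MXN 147,664.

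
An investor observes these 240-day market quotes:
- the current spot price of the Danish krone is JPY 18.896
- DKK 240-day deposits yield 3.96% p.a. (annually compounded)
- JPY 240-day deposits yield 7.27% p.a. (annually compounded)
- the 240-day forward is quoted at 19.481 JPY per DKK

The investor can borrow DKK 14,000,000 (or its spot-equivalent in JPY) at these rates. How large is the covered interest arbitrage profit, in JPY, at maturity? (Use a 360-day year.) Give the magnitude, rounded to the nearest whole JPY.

JPY 2,672,446

T = 240/360 years.
Route A — deposit DKK, sell forward: 14,000,000 × 1.0262287576 × 19.481 = JPY 279,887,473.98.
Route B — convert at spot, deposit JPY: 14,000,000 × 18.896 × 1.04789761943 = JPY 277,215,027.83.
The quoted forward overvalues DKK, so borrow JPY, buy DKK at spot, deposit the DKK at 3.96%, and sell the proceeds forward at 19.481.
The gap between the two covered legs is JPY 2,672,446.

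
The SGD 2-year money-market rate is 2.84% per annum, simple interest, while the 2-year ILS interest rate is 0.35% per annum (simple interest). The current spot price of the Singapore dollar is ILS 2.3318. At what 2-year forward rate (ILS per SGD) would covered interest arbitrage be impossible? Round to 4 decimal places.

2.2219

T = 2 years.
ILS accumulates by 1 + 0.0035×2 = 1.007000.
SGD accumulates by 1 + 0.0284×2 = 1.056800.
Forward (ILS per SGD) = 2.3318 × 1.007000 / 1.056800 = 2.221918.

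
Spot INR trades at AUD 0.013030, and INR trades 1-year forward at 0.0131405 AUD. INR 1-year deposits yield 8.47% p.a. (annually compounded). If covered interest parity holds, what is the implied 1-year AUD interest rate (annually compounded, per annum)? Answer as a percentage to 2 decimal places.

9.39%

T = 1 year.
F/S = 0.0131405/0.01303 = 1.0084804 = (growth of AUD) / (growth of INR).
INR growth factor: (1 + 0.0847)^1 = 1.084700.
That pins the AUD growth at 1.0938987.
Annualise: 1.0938987^(1/1) − 1 = 0.093899 = 9.39%.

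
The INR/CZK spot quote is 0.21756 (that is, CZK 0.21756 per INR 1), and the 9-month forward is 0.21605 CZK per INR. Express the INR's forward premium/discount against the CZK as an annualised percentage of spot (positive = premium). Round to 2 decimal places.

-0.93%

T = 9/12 years.
INR trades forward at -0.69406% vs spot over the period.
Per annum: -0.0069406 / (9/12) = -0.009254 = -0.93%.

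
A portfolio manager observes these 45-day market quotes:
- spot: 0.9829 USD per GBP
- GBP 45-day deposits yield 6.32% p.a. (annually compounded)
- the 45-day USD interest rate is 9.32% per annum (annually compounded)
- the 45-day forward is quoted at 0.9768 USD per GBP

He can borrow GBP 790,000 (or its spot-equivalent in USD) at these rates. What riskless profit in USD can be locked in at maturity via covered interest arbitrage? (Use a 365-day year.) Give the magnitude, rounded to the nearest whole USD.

USD 7,544

T = 45/365 years.
Invest the GBP and cover forward: 790,000 × 1.00758408 × 0.9768 = USD 777,524.42.
Convert at spot and invest in USD: 790,000 × 0.9829 × 1.01104663 = USD 785,068.61.
The quoted forward undervalues GBP, so borrow GBP, convert to USD at spot, deposit the USD at 9.32%, and buy GBP forward at 0.9768 to cover the loan.
The gap between the two covered legs is USD 7,544.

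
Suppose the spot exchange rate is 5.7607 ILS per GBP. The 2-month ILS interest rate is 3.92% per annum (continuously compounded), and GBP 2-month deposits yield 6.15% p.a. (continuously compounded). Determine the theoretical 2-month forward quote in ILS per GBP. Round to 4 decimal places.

T = 2/12 years.
Growth of 1 ILS over T: e^(0.0392×2/12) = 1.0065547.
Growth of 1 GBP over T: e^(0.0615×2/12) = 1.0103027.
So F = 5.7607 × 1.0065547 / 1.0103027 = 5.739329 (ILS/GBP).

5.7393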